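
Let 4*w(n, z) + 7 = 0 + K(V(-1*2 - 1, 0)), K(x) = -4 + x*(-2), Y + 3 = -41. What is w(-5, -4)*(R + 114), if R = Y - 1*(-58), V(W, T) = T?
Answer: -352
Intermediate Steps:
Y = -44 (Y = -3 - 41 = -44)
K(x) = -4 - 2*x
w(n, z) = -11/4 (w(n, z) = -7/4 + (0 + (-4 - 2*0))/4 = -7/4 + (0 + (-4 + 0))/4 = -7/4 + (0 - 4)/4 = -7/4 + (1/4)*(-4) = -7/4 - 1 = -11/4)
R = 14 (R = -44 - 1*(-58) = -44 + 58 = 14)
w(-5, -4)*(R + 114) = -11*(14 + 114)/4 = -11/4*128 = -352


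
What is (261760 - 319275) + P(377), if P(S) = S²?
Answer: 84614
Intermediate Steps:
(261760 - 319275) + P(377) = (261760 - 319275) + 377² = -57515 + 142129 = 84614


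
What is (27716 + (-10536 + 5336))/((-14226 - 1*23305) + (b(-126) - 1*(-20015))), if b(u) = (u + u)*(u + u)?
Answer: 5629/11497 ≈ 0.48961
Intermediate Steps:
b(u) = 4*u² (b(u) = (2*u)*(2*u) = 4*u²)
(27716 + (-10536 + 5336))/((-14226 - 1*23305) + (b(-126) - 1*(-20015))) = (27716 + (-10536 + 5336))/((-14226 - 1*23305) + (4*(-126)² - 1*(-20015))) = (27716 - 5200)/((-14226 - 23305) + (4*15876 + 20015)) = 22516/(-37531 + (63504 + 20015)) = 22516/(-37531 + 83519) = 22516/45988 = 22516*(1/45988) = 5629/11497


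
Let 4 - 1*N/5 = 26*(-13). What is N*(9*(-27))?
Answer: -415530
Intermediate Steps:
N = 1710 (N = 20 - 130*(-13) = 20 - 5*(-338) = 20 + 1690 = 1710)
N*(9*(-27)) = 1710*(9*(-27)) = 1710*(-243) = -415530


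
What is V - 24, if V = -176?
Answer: -200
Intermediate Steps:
V - 24 = -176 - 24 = -200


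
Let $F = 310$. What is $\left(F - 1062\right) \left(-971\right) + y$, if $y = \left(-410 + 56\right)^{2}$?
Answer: $855508$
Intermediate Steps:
$y = 125316$ ($y = \left(-354\right)^{2} = 125316$)
$\left(F - 1062\right) \left(-971\right) + y = \left(310 - 1062\right) \left(-971\right) + 125316 = \left(-752\right) \left(-971\right) + 125316 = 730192 + 125316 = 855508$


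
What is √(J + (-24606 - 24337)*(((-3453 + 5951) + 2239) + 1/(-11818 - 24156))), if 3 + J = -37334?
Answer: I*√300082980104410246/35974 ≈ 15228.0*I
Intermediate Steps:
J = -37337 (J = -3 - 37334 = -37337)
√(J + (-24606 - 24337)*(((-3453 + 5951) + 2239) + 1/(-11818 - 24156))) = √(-37337 + (-24606 - 24337)*(((-3453 + 5951) + 2239) + 1/(-11818 - 24156))) = √(-37337 - 48943*((2498 + 2239) + 1/(-35974))) = √(-37337 - 48943*(4737 - 1/35974)) = √(-37337 - 48943*170408837/35974) = √(-37337 - 8340319709291/35974) = √(-8341662870529/35974) = I*√300082980104410246/35974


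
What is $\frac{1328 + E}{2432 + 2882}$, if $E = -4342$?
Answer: $- \frac{1507}{2657} \approx -0.56718$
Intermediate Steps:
$\frac{1328 + E}{2432 + 2882} = \frac{1328 - 4342}{2432 + 2882} = - \frac{3014}{5314} = \left(-3014\right) \frac{1}{5314} = - \frac{1507}{2657}$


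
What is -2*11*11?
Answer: -242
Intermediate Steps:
-2*11*11 = -22*11 = -242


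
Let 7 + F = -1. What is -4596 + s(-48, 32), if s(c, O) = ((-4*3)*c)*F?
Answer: -9204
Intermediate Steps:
F = -8 (F = -7 - 1 = -8)
s(c, O) = 96*c (s(c, O) = ((-4*3)*c)*(-8) = -12*c*(-8) = 96*c)
-4596 + s(-48, 32) = -4596 + 96*(-48) = -4596 - 4608 = -9204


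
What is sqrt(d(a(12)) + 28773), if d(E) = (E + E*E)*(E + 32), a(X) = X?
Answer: sqrt(35637) ≈ 188.78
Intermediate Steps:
d(E) = (32 + E)*(E + E**2) (d(E) = (E + E**2)*(32 + E) = (32 + E)*(E + E**2))
sqrt(d(a(12)) + 28773) = sqrt(12*(32 + 12**2 + 33*12) + 28773) = sqrt(12*(32 + 144 + 396) + 28773) = sqrt(12*572 + 28773) = sqrt(6864 + 28773) = sqrt(35637)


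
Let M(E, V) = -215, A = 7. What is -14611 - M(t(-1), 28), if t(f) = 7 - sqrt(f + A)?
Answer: -14396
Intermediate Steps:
t(f) = 7 - sqrt(7 + f) (t(f) = 7 - sqrt(f + 7) = 7 - sqrt(7 + f))
-14611 - M(t(-1), 28) = -14611 - 1*(-215) = -14611 + 215 = -14396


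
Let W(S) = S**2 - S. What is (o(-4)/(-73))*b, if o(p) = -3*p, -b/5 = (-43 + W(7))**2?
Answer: 60/73 ≈ 0.82192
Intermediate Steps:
b = -5 (b = -5*(-43 + 7*(-1 + 7))**2 = -5*(-43 + 7*6)**2 = -5*(-43 + 42)**2 = -5*(-1)**2 = -5*1 = -5)
(o(-4)/(-73))*b = (-3*(-4)/(-73))*(-5) = (12*(-1/73))*(-5) = -12/73*(-5) = 60/73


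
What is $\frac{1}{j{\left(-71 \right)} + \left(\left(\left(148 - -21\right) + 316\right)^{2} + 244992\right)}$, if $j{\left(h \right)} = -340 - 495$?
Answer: $\frac{1}{479382} \approx 2.086 \cdot 10^{-6}$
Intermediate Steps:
$j{\left(h \right)} = -835$ ($j{\left(h \right)} = -340 - 495 = -835$)
$\frac{1}{j{\left(-71 \right)} + \left(\left(\left(148 - -21\right) + 316\right)^{2} + 244992\right)} = \frac{1}{-835 + \left(\left(\left(148 - -21\right) + 316\right)^{2} + 244992\right)} = \frac{1}{-835 + \left(\left(\left(148 + 21\right) + 316\right)^{2} + 244992\right)} = \frac{1}{-835 + \left(\left(169 + 316\right)^{2} + 244992\right)} = \frac{1}{-835 + \left(485^{2} + 244992\right)} = \frac{1}{-835 + \left(235225 + 244992\right)} = \frac{1}{-835 + 480217} = \frac{1}{479382}$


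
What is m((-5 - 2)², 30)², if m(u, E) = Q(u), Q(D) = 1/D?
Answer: 1/2401 ≈ 0.00041649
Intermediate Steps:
m(u, E) = 1/u
m((-5 - 2)², 30)² = (1/((-5 - 2)²))² = (1/((-7)²))² = (1/49)² = 1/2401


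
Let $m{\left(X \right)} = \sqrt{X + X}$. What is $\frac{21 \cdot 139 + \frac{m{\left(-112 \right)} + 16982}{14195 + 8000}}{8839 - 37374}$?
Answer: $- \frac{64804187}{633334325} - \frac{4 i \sqrt{14}}{633334325} \approx -0.10232 - 2.3631 \cdot 10^{-8} i$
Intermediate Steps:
$m{\left(X \right)} = \sqrt{2} \sqrt{X}$ ($m{\left(X \right)} = \sqrt{2 X} = \sqrt{2} \sqrt{X}$)
$\frac{21 \cdot 139 + \frac{m{\left(-112 \right)} + 16982}{14195 + 8000}}{8839 - 37374} = \frac{21 \cdot 139 + \frac{\sqrt{2} \sqrt{-112} + 16982}{14195 + 8000}}{8839 - 37374} = \frac{2919 + \frac{\sqrt{2} \cdot 4 i \sqrt{7} + 16982}{22195}}{-28535} = \left(2919 + \left(4 i \sqrt{14} + 16982\right) \frac{1}{22195}\right) \left(- \frac{1}{28535}\right) = \left(2919 + \left(16982 + 4 i \sqrt{14}\right) \frac{1}{22195}\right) \left(- \frac{1}{28535}\right) = \left(2919 + \left(\frac{16982}{22195} + \frac{4 i \sqrt{14}}{22195}\right)\right) \left(- \frac{1}{28535}\right) = \left(\frac{64804187}{22195} + \frac{4 i \sqrt{14}}{22195}\right) \left(- \frac{1}{28535}\right) = - \frac{64804187}{633334325} - \frac{4 i \sqrt{14}}{633334325}$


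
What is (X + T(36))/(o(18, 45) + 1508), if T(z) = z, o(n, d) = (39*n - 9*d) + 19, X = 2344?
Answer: 595/456 ≈ 1.3048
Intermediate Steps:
o(n, d) = 19 - 9*d + 39*n (o(n, d) = (-9*d + 39*n) + 19 = 19 - 9*d + 39*n)
(X + T(36))/(o(18, 45) + 1508) = (2344 + 36)/((19 - 9*45 + 39*18) + 1508) = 2380/((19 - 405 + 702) + 1508) = 2380/(316 + 1508) = 2380/1824 = 2380*(1/1824) = 595/456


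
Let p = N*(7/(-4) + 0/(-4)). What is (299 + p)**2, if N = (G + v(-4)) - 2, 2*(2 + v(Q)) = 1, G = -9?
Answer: 6589489/64 ≈ 1.0296e+5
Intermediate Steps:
v(Q) = -3/2 (v(Q) = -2 + (1/2)*1 = -2 + 1/2 = -3/2)
N = -25/2 (N = (-9 - 3/2) - 2 = -21/2 - 2 = -25/2 ≈ -12.500)
p = 175/8 (p = -25*(7/(-4) + 0/(-4))/2 = -25*(7*(-1/4) + 0*(-1/4))/2 = -25*(-7/4 + 0)/2 = -25/2*(-7/4) = 175/8 ≈ 21.875)
(299 + p)**2 = (299 + 175/8)**2 = (2567/8)**2 = 6589489/64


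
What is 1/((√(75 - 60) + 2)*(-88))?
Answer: 1/484 - √15/968 ≈ -0.0019349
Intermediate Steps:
1/((√(75 - 60) + 2)*(-88)) = 1/((√15 + 2)*(-88)) = 1/((2 + √15)*(-88)) = 1/(-176 - 88*√15)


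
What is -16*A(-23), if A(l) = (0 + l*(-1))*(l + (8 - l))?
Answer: -2944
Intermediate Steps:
A(l) = -8*l (A(l) = (0 - l)*8 = -l*8 = -8*l)
-16*A(-23) = -(-128)*(-23) = -16*184 = -2944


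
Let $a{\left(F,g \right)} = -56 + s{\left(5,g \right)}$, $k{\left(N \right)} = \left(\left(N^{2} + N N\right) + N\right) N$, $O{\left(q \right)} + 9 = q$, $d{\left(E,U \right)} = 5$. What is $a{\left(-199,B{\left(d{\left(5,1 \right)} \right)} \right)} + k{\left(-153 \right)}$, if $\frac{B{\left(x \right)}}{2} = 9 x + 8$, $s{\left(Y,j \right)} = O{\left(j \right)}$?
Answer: $-7139704$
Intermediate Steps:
$O{\left(q \right)} = -9 + q$
$s{\left(Y,j \right)} = -9 + j$
$B{\left(x \right)} = 16 + 18 x$ ($B{\left(x \right)} = 2 \left(9 x + 8\right) = 2 \left(8 + 9 x\right) = 16 + 18 x$)
$k{\left(N \right)} = N \left(N + 2 N^{2}\right)$ ($k{\left(N \right)} = \left(\left(N^{2} + N^{2}\right) + N\right) N = \left(2 N^{2} + N\right) N = \left(N + 2 N^{2}\right) N = N \left(N + 2 N^{2}\right)$)
$a{\left(F,g \right)} = -65 + g$ ($a{\left(F,g \right)} = -56 + \left(-9 + g\right) = -65 + g$)
$a{\left(-199,B{\left(d{\left(5,1 \right)} \right)} \right)} + k{\left(-153 \right)} = \left(-65 + \left(16 + 18 \cdot 5\right)\right) + \left(-153\right)^{2} \left(1 + 2 \left(-153\right)\right) = \left(-65 + \left(16 + 90\right)\right) + 23409 \left(1 - 306\right) = \left(-65 + 106\right) + 23409 \left(-305\right) = 41 - 7139745 = -7139704$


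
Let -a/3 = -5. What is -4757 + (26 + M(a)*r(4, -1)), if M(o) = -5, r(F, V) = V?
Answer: -4726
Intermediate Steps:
a = 15 (a = -3*(-5) = 15)
-4757 + (26 + M(a)*r(4, -1)) = -4757 + (26 - 5*(-1)) = -4757 + (26 + 5) = -4757 + 31 = -4726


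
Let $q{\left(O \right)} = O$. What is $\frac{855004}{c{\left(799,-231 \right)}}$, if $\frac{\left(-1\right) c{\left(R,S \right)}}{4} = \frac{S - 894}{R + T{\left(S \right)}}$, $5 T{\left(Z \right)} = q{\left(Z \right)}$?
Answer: $\frac{804558764}{5625} \approx 1.4303 \cdot 10^{5}$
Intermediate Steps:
$T{\left(Z \right)} = \frac{Z}{5}$
$c{\left(R,S \right)} = - \frac{4 \left(-894 + S\right)}{R + \frac{S}{5}}$ ($c{\left(R,S \right)} = - 4 \frac{S - 894}{R + \frac{S}{5}} = - 4 \frac{-894 + S}{R + \frac{S}{5}} = - \frac{4 \left(-894 + S\right)}{R + \frac{S}{5}}$)
$\frac{855004}{c{\left(799,-231 \right)}} = \frac{855004}{20 \frac{1}{-231 + 5 \cdot 799} \left(894 - -231\right)} = \frac{855004}{20 \frac{1}{-231 + 3995} \left(894 + 231\right)} = \frac{855004}{20 \cdot \frac{1}{3764} \cdot 1125} = \frac{855004}{\frac{5625}{941}} = 855004 \cdot \frac{941}{5625} = \frac{804558764}{5625}$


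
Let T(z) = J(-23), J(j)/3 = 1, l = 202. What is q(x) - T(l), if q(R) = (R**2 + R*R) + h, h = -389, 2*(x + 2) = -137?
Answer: 19097/2 ≈ 9548.5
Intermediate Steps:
x = -141/2 (x = -2 + (1/2)*(-137) = -2 - 137/2 = -141/2 ≈ -70.500)
q(R) = -389 + 2*R**2 (q(R) = (R**2 + R*R) - 389 = (R**2 + R**2) - 389 = 2*R**2 - 389 = -389 + 2*R**2)
J(j) = 3 (J(j) = 3*1 = 3)
T(z) = 3
q(x) - T(l) = (-389 + 2*(-141/2)**2) - 1*3 = (-389 + 2*(19881/4)) - 3 = (-389 + 19881/2) - 3 = 19103/2 - 3 = 19097/2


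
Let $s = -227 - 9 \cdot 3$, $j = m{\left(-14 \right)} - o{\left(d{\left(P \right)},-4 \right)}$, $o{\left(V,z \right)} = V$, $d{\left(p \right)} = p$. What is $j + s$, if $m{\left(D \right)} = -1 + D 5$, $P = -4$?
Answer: $-321$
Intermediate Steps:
$m{\left(D \right)} = -1 + 5 D$
$j = -67$ ($j = \left(-1 + 5 \left(-14\right)\right) - -4 = \left(-1 - 70\right) + 4 = -71 + 4 = -67$)
$s = -254$ ($s = -227 - 27 = -254$)
$j + s = -67 - 254 = -321$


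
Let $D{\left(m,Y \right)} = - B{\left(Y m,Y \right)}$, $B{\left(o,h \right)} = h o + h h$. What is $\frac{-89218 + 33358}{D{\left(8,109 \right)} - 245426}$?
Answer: $\frac{588}{3709} \approx 0.15853$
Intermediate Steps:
$B{\left(o,h \right)} = h^{2} + h o$ ($B{\left(o,h \right)} = h o + h^{2} = h^{2} + h o$)
$D{\left(m,Y \right)} = - Y \left(Y + Y m\right)$
$\frac{-89218 + 33358}{D{\left(8,109 \right)} - 245426} = \frac{-89218 + 33358}{- 109^{2} \left(1 + 8\right) - 245426} = - \frac{55860}{\left(-1\right) 11881 \cdot 9 - 245426} = - \frac{55860}{-106929 - 245426} = - \frac{55860}{-352355} = \left(-55860\right) \left(- \frac{1}{352355}\right) = \frac{588}{3709}$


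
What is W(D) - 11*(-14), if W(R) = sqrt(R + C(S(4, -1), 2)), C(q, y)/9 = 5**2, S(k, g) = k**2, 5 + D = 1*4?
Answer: 154 + 4*sqrt(14) ≈ 168.97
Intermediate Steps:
D = -1 (D = -5 + 1*4 = -5 + 4 = -1)
C(q, y) = 225 (C(q, y) = 9*5**2 = 9*25 = 225)
W(R) = sqrt(225 + R) (W(R) = sqrt(R + 225) = sqrt(225 + R))
W(D) - 11*(-14) = sqrt(225 - 1) - 11*(-14) = sqrt(224) + 154 = 4*sqrt(14) + 154 = 154 + 4*sqrt(14)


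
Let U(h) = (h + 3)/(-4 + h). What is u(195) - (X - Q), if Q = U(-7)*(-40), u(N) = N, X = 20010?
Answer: -218125/11 ≈ -19830.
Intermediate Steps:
U(h) = (3 + h)/(-4 + h)
Q = -160/11 (Q = ((3 - 7)/(-4 - 7))*(-40) = (-4/(-11))*(-40) = -1/11*(-4)*(-40) = (4/11)*(-40) = -160/11 ≈ -14.545)
u(195) - (X - Q) = 195 - (20010 - 1*(-160/11)) = 195 - (20010 + 160/11) = 195 - 1*220270/11 = 195 - 220270/11 = -218125/11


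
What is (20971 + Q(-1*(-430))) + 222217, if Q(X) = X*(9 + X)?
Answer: 431958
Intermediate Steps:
(20971 + Q(-1*(-430))) + 222217 = (20971 + (-1*(-430))*(9 - 1*(-430))) + 222217 = (20971 + 430*(9 + 430)) + 222217 = (20971 + 430*439) + 222217 = (20971 + 188770) + 222217 = 209741 + 222217 = 431958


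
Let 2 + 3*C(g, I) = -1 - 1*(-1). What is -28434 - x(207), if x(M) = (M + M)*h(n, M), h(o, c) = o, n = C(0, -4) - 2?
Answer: -27330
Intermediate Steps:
C(g, I) = -2/3 (C(g, I) = -2/3 + (-1 - 1*(-1))/3 = -2/3 + (-1 + 1)/3 = -2/3 + (1/3)*0 = -2/3 + 0 = -2/3)
n = -8/3 (n = -2/3 - 2 = -8/3 ≈ -2.6667)
x(M) = -16*M/3 (x(M) = (M + M)*(-8/3) = (2*M)*(-8/3) = -16*M/3)
-28434 - x(207) = -28434 - (-16)*207/3 = -28434 - 1*(-1104) = -28434 + 1104 = -27330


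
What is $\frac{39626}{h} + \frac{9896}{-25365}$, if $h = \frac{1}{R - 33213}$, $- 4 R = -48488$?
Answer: $- \frac{21198848627486}{25365} \approx -8.3575 \cdot 10^{8}$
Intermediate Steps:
$R = 12122$ ($R = \left(- \frac{1}{4}\right) \left(-48488\right) = 12122$)
$h = - \frac{1}{21091}$ ($h = \frac{1}{12122 - 33213} = \frac{1}{-21091} = - \frac{1}{21091} \approx -4.7414 \cdot 10^{-5}$)
$\frac{39626}{h} + \frac{9896}{-25365} = \frac{39626}{- \frac{1}{21091}} + \frac{9896}{-25365} = 39626 \left(-21091\right) + 9896 \left(- \frac{1}{25365}\right) = -835751966 - \frac{9896}{25365} = - \frac{21198848627486}{25365}$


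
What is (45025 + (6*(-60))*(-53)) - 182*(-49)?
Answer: 73023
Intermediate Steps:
(45025 + (6*(-60))*(-53)) - 182*(-49) = (45025 - 360*(-53)) + 8918 = (45025 + 19080) + 8918 = 64105 + 8918 = 73023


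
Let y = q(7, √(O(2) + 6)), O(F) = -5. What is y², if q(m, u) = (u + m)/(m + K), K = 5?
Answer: 4/9 ≈ 0.44444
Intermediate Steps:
q(m, u) = (m + u)/(5 + m) (q(m, u) = (u + m)/(m + 5) = (m + u)/(5 + m))
y = ⅔ (y = (7 + √(-5 + 6))/(5 + 7) = (7 + √1)/12 = (7 + 1)/12 = (1/12)*8 = ⅔ ≈ 0.66667)
y² = (⅔)² = 4/9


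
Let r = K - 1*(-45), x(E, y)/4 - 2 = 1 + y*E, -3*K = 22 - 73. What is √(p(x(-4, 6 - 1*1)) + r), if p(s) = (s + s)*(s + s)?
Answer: 3*√2062 ≈ 136.23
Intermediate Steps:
K = 17 (K = -(22 - 73)/3 = -⅓*(-51) = 17)
x(E, y) = 12 + 4*E*y (x(E, y) = 8 + 4*(1 + y*E) = 8 + 4*(1 + E*y) = 8 + (4 + 4*E*y) = 12 + 4*E*y)
p(s) = 4*s² (p(s) = (2*s)*(2*s) = 4*s²)
r = 62 (r = 17 - 1*(-45) = 17 + 45 = 62)
√(p(x(-4, 6 - 1*1)) + r) = √(4*(12 + 4*(-4)*(6 - 1*1))² + 62) = √(4*(12 + 4*(-4)*(6 - 1))² + 62) = √(4*(12 + 4*(-4)*5)² + 62) = √(4*(12 - 80)² + 62) = √(4*(-68)² + 62) = √(4*4624 + 62) = √(18496 + 62) = √18558 = 3*√2062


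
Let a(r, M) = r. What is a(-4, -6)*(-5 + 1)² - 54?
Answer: -118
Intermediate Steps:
a(-4, -6)*(-5 + 1)² - 54 = -4*(-5 + 1)² - 54 = -4*(-4)² - 54 = -4*16 - 54 = -64 - 54 = -118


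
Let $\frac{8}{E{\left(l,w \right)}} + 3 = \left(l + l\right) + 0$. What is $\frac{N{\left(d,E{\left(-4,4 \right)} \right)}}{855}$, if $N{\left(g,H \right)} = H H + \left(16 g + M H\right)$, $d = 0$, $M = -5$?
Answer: $\frac{56}{11495} \approx 0.0048717$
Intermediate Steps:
$E{\left(l,w \right)} = \frac{8}{-3 + 2 l}$ ($E{\left(l,w \right)} = \frac{8}{-3 + \left(\left(l + l\right) + 0\right)} = \frac{8}{-3 + \left(2 l + 0\right)} = \frac{8}{-3 + 2 l}$)
$N{\left(g,H \right)} = H^{2} - 5 H + 16 g$ ($N{\left(g,H \right)} = H H - \left(- 16 g + 5 H\right) = H^{2} - \left(- 16 g + 5 H\right) = H^{2} - 5 H + 16 g$)
$\frac{N{\left(d,E{\left(-4,4 \right)} \right)}}{855} = \frac{\left(\frac{8}{-3 + 2 \left(-4\right)}\right)^{2} - 5 \frac{8}{-3 + 2 \left(-4\right)} + 16 \cdot 0}{855} = \left(\left(\frac{8}{-3 - 8}\right)^{2} - 5 \frac{8}{-3 - 8} + 0\right) \frac{1}{855} = \left(\left(\frac{8}{-11}\right)^{2} - 5 \frac{8}{-11} + 0\right) \frac{1}{855} = \left(\left(8 \left(- \frac{1}{11}\right)\right)^{2} - 5 \cdot 8 \left(- \frac{1}{11}\right) + 0\right) \frac{1}{855} = \left(\left(- \frac{8}{11}\right)^{2} - - \frac{40}{11} + 0\right) \frac{1}{855} = \left(\frac{64}{121} + \frac{40}{11} + 0\right) \frac{1}{855} = \frac{504}{121} \cdot \frac{1}{855} = \frac{56}{11495}$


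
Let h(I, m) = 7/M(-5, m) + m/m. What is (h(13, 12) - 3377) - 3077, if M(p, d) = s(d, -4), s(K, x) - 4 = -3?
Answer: -6446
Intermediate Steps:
s(K, x) = 1 (s(K, x) = 4 - 3 = 1)
M(p, d) = 1
h(I, m) = 8 (h(I, m) = 7/1 + m/m = 7*1 + 1 = 7 + 1 = 8)
(h(13, 12) - 3377) - 3077 = (8 - 3377) - 3077 = -3369 - 3077 = -6446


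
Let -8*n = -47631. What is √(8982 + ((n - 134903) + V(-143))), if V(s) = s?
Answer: I*√1921762/4 ≈ 346.57*I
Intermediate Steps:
n = 47631/8 (n = -⅛*(-47631) = 47631/8 ≈ 5953.9)
√(8982 + ((n - 134903) + V(-143))) = √(8982 + ((47631/8 - 134903) - 143)) = √(8982 + (-1031593/8 - 143)) = √(8982 - 1032737/8) = √(-960881/8) = I*√1921762/4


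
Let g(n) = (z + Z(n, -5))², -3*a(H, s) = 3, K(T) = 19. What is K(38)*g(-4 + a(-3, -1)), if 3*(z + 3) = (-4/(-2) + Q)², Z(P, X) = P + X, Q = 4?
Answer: 19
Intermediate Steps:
a(H, s) = -1 (a(H, s) = -⅓*3 = -1)
z = 9 (z = -3 + (-4/(-2) + 4)²/3 = -3 + (-4*(-½) + 4)²/3 = -3 + (2 + 4)²/3 = -3 + (⅓)*6² = -3 + (⅓)*36 = -3 + 12 = 9)
g(n) = (4 + n)² (g(n) = (9 + (n - 5))² = (9 + (-5 + n))² = (4 + n)²)
K(38)*g(-4 + a(-3, -1)) = 19*(4 + (-4 - 1))² = 19*(4 - 5)² = 19*(-1)² = 19*1 = 19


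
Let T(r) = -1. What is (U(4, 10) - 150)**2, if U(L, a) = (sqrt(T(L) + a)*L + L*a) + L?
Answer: 8836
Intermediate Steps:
U(L, a) = L + L*a + L*sqrt(-1 + a) (U(L, a) = (sqrt(-1 + a)*L + L*a) + L = (L*sqrt(-1 + a) + L*a) + L = (L*a + L*sqrt(-1 + a)) + L = L + L*a + L*sqrt(-1 + a))
(U(4, 10) - 150)**2 = (4*(1 + 10 + sqrt(-1 + 10)) - 150)**2 = (4*(1 + 10 + sqrt(9)) - 150)**2 = (4*(1 + 10 + 3) - 150)**2 = (4*14 - 150)**2 = (56 - 150)**2 = (-94)**2 = 8836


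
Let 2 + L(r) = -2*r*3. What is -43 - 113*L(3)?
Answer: 2217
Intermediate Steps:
L(r) = -2 - 6*r (L(r) = -2 - 2*r*3 = -2 - 6*r)
-43 - 113*L(3) = -43 - 113*(-2 - 6*3) = -43 - 113*(-2 - 18) = -43 - 113*(-20) = -43 + 2260 = 2217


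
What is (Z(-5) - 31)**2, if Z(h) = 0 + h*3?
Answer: 2116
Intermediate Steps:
Z(h) = 3*h (Z(h) = 0 + 3*h = 3*h)
(Z(-5) - 31)**2 = (3*(-5) - 31)**2 = (-15 - 31)**2 = (-46)**2 = 2116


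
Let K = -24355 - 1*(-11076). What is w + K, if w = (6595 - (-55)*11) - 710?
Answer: -6789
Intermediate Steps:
w = 6490 (w = (6595 - 1*(-605)) - 710 = (6595 + 605) - 710 = 7200 - 710 = 6490)
K = -13279 (K = -24355 + 11076 = -13279)
w + K = 6490 - 13279 = -6789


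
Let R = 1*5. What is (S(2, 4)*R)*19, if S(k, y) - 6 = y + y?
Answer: 1330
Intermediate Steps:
R = 5
S(k, y) = 6 + 2*y (S(k, y) = 6 + (y + y) = 6 + 2*y)
(S(2, 4)*R)*19 = ((6 + 2*4)*5)*19 = ((6 + 8)*5)*19 = (14*5)*19 = 70*19 = 1330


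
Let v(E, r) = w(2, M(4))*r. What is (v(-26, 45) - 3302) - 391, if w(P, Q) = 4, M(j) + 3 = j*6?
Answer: -3513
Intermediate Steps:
M(j) = -3 + 6*j (M(j) = -3 + j*6 = -3 + 6*j)
v(E, r) = 4*r
(v(-26, 45) - 3302) - 391 = (4*45 - 3302) - 391 = (180 - 3302) - 391 = -3122 - 391 = -3513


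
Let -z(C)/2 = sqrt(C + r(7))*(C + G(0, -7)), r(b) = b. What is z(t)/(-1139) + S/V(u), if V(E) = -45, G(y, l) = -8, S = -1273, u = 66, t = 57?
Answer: 1485227/51255 ≈ 28.977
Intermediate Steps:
z(C) = -2*sqrt(7 + C)*(-8 + C) (z(C) = -2*sqrt(C + 7)*(C - 8) = -2*sqrt(7 + C)*(-8 + C))
z(t)/(-1139) + S/V(u) = (2*sqrt(7 + 57)*(8 - 1*57))/(-1139) - 1273/(-45) = (2*sqrt(64)*(8 - 57))*(-1/1139) - 1273*(-1/45) = (2*8*(-49))*(-1/1139) + 1273/45 = -784*(-1/1139) + 1273/45 = 784/1139 + 1273/45 = 1485227/51255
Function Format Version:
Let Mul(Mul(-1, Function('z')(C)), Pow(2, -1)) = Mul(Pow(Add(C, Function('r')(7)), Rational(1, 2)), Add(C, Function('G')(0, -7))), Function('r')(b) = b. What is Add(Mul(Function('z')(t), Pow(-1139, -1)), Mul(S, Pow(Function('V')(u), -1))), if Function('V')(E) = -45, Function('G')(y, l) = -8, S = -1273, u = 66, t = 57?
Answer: Rational(1485227, 51255) ≈ 28.977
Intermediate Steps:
Function('z')(C) = Mul(-2, Pow(Add(7, C), Rational(1, 2)), Add(-8, C)) (Function('z')(C) = Mul(-2, Mul(Pow(Add(C, 7), Rational(1, 2)), Add(C, -8))) = Mul(-2, Mul(Pow(Add(7, C), Rational(1, 2)), Add(-8, C))) = Mul(-2, Pow(Add(7, C), Rational(1, 2)), Add(-8, C)))
Add(Mul(Function('z')(t), Pow(-1139, -1)), Mul(S, Pow(Function('V')(u), -1))) = Add(Mul(Mul(2, Pow(Add(7, 57), Rational(1, 2)), Add(8, Mul(-1, 57))), Pow(-1139, -1)), Mul(-1273, Pow(-45, -1))) = Add(Mul(Mul(2, Pow(64, Rational(1, 2)), Add(8, -57)), Rational(-1, 1139)), Mul(-1273, Rational(-1, 45))) = Add(Mul(Mul(2, 8, -49), Rational(-1, 1139)), Rational(1273, 45)) = Add(Mul(-784, Rational(-1, 1139)), Rational(1273, 45)) = Add(Rational(784, 1139), Rational(1273, 45)) = Rational(1485227, 51255)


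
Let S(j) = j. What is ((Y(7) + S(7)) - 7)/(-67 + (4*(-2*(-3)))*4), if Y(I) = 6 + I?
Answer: 13/29 ≈ 0.44828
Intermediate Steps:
((Y(7) + S(7)) - 7)/(-67 + (4*(-2*(-3)))*4) = (((6 + 7) + 7) - 7)/(-67 + (4*(-2*(-3)))*4) = ((13 + 7) - 7)/(-67 + (4*6)*4) = (20 - 7)/(-67 + 24*4) = 13/(-67 + 96) = 13/29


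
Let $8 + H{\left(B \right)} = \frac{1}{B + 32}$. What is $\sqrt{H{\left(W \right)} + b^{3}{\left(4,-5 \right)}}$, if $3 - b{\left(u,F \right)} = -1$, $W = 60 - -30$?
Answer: $\frac{\sqrt{833626}}{122} \approx 7.4839$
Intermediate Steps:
$W = 90$ ($W = 60 + 30 = 90$)
$b{\left(u,F \right)} = 4$ ($b{\left(u,F \right)} = 3 - -1 = 3 + 1 = 4$)
$H{\left(B \right)} = -8 + \frac{1}{32 + B}$ ($H{\left(B \right)} = -8 + \frac{1}{B + 32} = -8 + \frac{1}{32 + B}$)
$\sqrt{H{\left(W \right)} + b^{3}{\left(4,-5 \right)}} = \sqrt{\frac{-255 - 720}{32 + 90} + 4^{3}} = \sqrt{\frac{-255 - 720}{122} + 64} = \sqrt{\frac{1}{122} \left(-975\right) + 64} = \sqrt{- \frac{975}{122} + 64} = \sqrt{\frac{6833}{122}} = \frac{\sqrt{833626}}{122}$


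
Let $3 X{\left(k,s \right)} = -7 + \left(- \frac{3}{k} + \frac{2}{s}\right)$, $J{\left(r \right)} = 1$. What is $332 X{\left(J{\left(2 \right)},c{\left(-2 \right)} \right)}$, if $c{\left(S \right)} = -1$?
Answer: $-1328$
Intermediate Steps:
$X{\left(k,s \right)} = - \frac{7}{3} - \frac{1}{k} + \frac{2}{3 s}$ ($X{\left(k,s \right)} = \frac{-7 + \left(- \frac{3}{k} + \frac{2}{s}\right)}{3} = \frac{-7 - \frac{3}{k} + \frac{2}{s}}{3} = - \frac{7}{3} - \frac{1}{k} + \frac{2}{3 s}$)
$332 X{\left(J{\left(2 \right)},c{\left(-2 \right)} \right)} = 332 \left(- \frac{7}{3} - 1^{-1} + \frac{2}{3 \left(-1\right)}\right) = 332 \left(- \frac{7}{3} - 1 + \frac{2}{3} \left(-1\right)\right) = 332 \left(- \frac{7}{3} - 1 - \frac{2}{3}\right) = 332 \left(-4\right) = -1328$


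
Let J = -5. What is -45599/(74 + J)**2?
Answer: -45599/4761 ≈ -9.5776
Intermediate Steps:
-45599/(74 + J)**2 = -45599/(74 - 5)**2 = -45599/(69**2) = -45599/4761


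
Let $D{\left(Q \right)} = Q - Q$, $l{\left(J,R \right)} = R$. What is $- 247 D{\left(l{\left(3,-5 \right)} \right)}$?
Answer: $0$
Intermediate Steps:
$D{\left(Q \right)} = 0$
$- 247 D{\left(l{\left(3,-5 \right)} \right)} = \left(-247\right) 0 = 0$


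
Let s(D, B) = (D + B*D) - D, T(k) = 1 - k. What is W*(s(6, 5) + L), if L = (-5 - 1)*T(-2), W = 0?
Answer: 0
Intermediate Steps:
s(D, B) = B*D
L = -18 (L = (-5 - 1)*(1 - 1*(-2)) = -6*(1 + 2) = -6*3 = -18)
W*(s(6, 5) + L) = 0*(5*6 - 18) = 0*(30 - 18) = 0*12 = 0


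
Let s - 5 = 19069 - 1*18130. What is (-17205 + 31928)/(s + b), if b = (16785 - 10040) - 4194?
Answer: 14723/3495 ≈ 4.2126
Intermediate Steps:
b = 2551 (b = 6745 - 4194 = 2551)
s = 944 (s = 5 + (19069 - 1*18130) = 5 + (19069 - 18130) = 5 + 939 = 944)
(-17205 + 31928)/(s + b) = (-17205 + 31928)/(944 + 2551) = 14723/3495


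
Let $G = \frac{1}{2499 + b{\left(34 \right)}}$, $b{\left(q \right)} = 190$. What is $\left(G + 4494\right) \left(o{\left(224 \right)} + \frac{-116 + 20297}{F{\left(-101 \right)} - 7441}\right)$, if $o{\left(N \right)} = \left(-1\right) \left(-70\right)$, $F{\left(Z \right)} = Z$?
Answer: $\frac{2045315367851}{6760146} \approx 3.0256 \cdot 10^{5}$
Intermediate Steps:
$o{\left(N \right)} = 70$
$G = \frac{1}{2689}$ ($G = \frac{1}{2499 + 190} = \frac{1}{2689} \approx 0.00037189$)
$\left(G + 4494\right) \left(o{\left(224 \right)} + \frac{-116 + 20297}{F{\left(-101 \right)} - 7441}\right) = \left(\frac{1}{2689} + 4494\right) \left(70 + \frac{-116 + 20297}{-101 - 7441}\right) = \frac{12084367 \left(70 + \frac{20181}{-7542}\right)}{2689} = \frac{12084367 \left(70 + 20181 \left(- \frac{1}{7542}\right)\right)}{2689} = \frac{12084367 \left(70 - \frac{6727}{2514}\right)}{2689} = \frac{12084367}{2689} \cdot \frac{169253}{2514} = \frac{2045315367851}{6760146}$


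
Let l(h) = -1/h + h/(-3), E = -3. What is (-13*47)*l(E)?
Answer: -2444/3 ≈ -814.67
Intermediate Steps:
l(h) = -1/h - h/3 (l(h) = -1/h + h*(-⅓) = -1/h - h/3)
(-13*47)*l(E) = (-13*47)*(-1/(-3) - ⅓*(-3)) = -611*(-1*(-⅓) + 1) = -611*(⅓ + 1) = -611*4/3 = -2444/3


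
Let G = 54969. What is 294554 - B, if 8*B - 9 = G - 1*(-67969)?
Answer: 2233485/8 ≈ 2.7919e+5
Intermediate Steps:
B = 122947/8 (B = 9/8 + (54969 - 1*(-67969))/8 = 9/8 + (54969 + 67969)/8 = 9/8 + (⅛)*122938 = 9/8 + 61469/4 = 122947/8 ≈ 15368.)
294554 - B = 294554 - 1*122947/8 = 294554 - 122947/8 = 2233485/8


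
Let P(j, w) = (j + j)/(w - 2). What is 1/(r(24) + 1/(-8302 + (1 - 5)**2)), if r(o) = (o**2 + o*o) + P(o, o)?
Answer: 91146/105199045 ≈ 0.00086641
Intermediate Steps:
P(j, w) = 2*j/(-2 + w) (P(j, w) = (2*j)/(-2 + w) = 2*j/(-2 + w))
r(o) = 2*o**2 + 2*o/(-2 + o) (r(o) = (o**2 + o*o) + 2*o/(-2 + o) = (o**2 + o**2) + 2*o/(-2 + o) = 2*o**2 + 2*o/(-2 + o))
1/(r(24) + 1/(-8302 + (1 - 5)**2)) = 1/(2*24*(1 + 24*(-2 + 24))/(-2 + 24) + 1/(-8302 + (1 - 5)**2)) = 1/(2*24*(1 + 24*22)/22 + 1/(-8302 + (-4)**2)) = 1/(2*24*(1/22)*(1 + 528) + 1/(-8302 + 16)) = 1/(2*24*(1/22)*529 + 1/(-8286)) = 1/(12696/11 - 1/8286) = 1/(105199045/91146) = 91146/105199045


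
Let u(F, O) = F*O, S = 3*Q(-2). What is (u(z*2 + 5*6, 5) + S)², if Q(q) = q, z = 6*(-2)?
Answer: 576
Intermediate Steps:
z = -12
S = -6 (S = 3*(-2) = -6)
(u(z*2 + 5*6, 5) + S)² = ((-12*2 + 5*6)*5 - 6)² = ((-24 + 30)*5 - 6)² = (6*5 - 6)² = (30 - 6)² = 24² = 576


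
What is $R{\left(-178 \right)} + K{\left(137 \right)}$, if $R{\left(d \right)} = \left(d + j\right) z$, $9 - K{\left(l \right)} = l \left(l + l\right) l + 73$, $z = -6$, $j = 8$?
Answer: $-5141750$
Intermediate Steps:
$K{\left(l \right)} = -64 - 2 l^{3}$ ($K{\left(l \right)} = 9 - \left(l \left(l + l\right) l + 73\right) = 9 - \left(l 2 l l + 73\right) = 9 - \left(2 l^{2} l + 73\right) = 9 - \left(2 l^{3} + 73\right) = 9 - \left(73 + 2 l^{3}\right) = -64 - 2 l^{3}$)
$R{\left(d \right)} = -48 - 6 d$ ($R{\left(d \right)} = \left(d + 8\right) \left(-6\right) = \left(8 + d\right) \left(-6\right) = -48 - 6 d$)
$R{\left(-178 \right)} + K{\left(137 \right)} = \left(-48 - -1068\right) - \left(64 + 2 \cdot 137^{3}\right) = \left(-48 + 1068\right) - 5142770 = 1020 - 5142770 = -5141750$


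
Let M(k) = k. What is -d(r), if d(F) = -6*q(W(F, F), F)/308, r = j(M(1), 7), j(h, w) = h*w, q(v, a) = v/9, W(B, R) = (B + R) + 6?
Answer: 10/231 ≈ 0.043290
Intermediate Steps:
W(B, R) = 6 + B + R
q(v, a) = v/9 (q(v, a) = v*(⅑) = v/9)
r = 7 (r = 1*7 = 7)
d(F) = -1/77 - F/231 (d(F) = -2*(6 + F + F)/3/308 = -2*(6 + 2*F)/3*(1/308) = -6*(⅔ + 2*F/9)*(1/308) = (-4 - 4*F/3)*(1/308) = -1/77 - F/231)
-d(r) = -(-1/77 - 1/231*7) = -(-1/77 - 1/33) = -1*(-10/231) = 10/231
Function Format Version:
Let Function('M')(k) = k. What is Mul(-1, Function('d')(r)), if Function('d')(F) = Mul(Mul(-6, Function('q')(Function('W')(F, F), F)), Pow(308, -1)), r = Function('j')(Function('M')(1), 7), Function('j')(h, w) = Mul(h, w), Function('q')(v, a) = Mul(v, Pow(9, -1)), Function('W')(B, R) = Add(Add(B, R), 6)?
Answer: Rational(10, 231) ≈ 0.043290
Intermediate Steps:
Function('W')(B, R) = Add(6, B, R)
Function('q')(v, a) = Mul(Rational(1, 9), v) (Function('q')(v, a) = Mul(v, Rational(1, 9)) = Mul(Rational(1, 9), v))
r = 7 (r = Mul(1, 7) = 7)
Function('d')(F) = Add(Rational(-1, 77), Mul(Rational(-1, 231), F)) (Function('d')(F) = Mul(Mul(-6, Mul(Rational(1, 9), Add(6, F, F))), Pow(308, -1)) = Mul(Mul(-6, Mul(Rational(1, 9), Add(6, Mul(2, F)))), Rational(1, 308)) = Mul(Mul(-6, Add(Rational(2, 3), Mul(Rational(2, 9), F))), Rational(1, 308)) = Mul(Add(-4, Mul(Rational(-4, 3), F)), Rational(1, 308)) = Add(Rational(-1, 77), Mul(Rational(-1, 231), F)))
Mul(-1, Function('d')(r)) = Mul(-1, Add(Rational(-1, 77), Mul(Rational(-1, 231), 7))) = Mul(-1, Add(Rational(-1, 77), Rational(-1, 33))) = Mul(-1, Rational(-10, 231)) = Rational(10, 231)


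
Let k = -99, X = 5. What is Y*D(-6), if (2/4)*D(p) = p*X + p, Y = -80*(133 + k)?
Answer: 195840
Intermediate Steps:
Y = -2720 (Y = -80*(133 - 99) = -80*34 = -2720)
D(p) = 12*p (D(p) = 2*(p*5 + p) = 2*(5*p + p) = 2*(6*p) = 12*p)
Y*D(-6) = -32640*(-6) = -2720*(-72) = 195840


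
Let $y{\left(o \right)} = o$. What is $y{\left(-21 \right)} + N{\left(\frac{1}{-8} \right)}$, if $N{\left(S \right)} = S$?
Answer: $- \frac{169}{8} \approx -21.125$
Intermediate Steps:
$y{\left(-21 \right)} + N{\left(\frac{1}{-8} \right)} = -21 + \frac{1}{-8} = -21 - \frac{1}{8} = - \frac{169}{8}$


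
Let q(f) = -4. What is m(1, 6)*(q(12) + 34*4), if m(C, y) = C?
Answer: 132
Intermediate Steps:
m(1, 6)*(q(12) + 34*4) = 1*(-4 + 34*4) = 1*(-4 + 136) = 1*132 = 132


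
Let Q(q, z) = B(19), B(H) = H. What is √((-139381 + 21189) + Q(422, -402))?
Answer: I*√118173 ≈ 343.76*I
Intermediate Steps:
Q(q, z) = 19
√((-139381 + 21189) + Q(422, -402)) = √((-139381 + 21189) + 19) = √(-118192 + 19) = √(-118173) = I*√118173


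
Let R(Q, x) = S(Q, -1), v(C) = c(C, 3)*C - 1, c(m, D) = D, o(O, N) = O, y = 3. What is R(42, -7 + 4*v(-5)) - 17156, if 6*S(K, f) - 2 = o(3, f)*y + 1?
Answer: -17154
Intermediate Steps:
S(K, f) = 2 (S(K, f) = ⅓ + (3*3 + 1)/6 = ⅓ + (9 + 1)/6 = ⅓ + (⅙)*10 = ⅓ + 5/3 = 2)
v(C) = -1 + 3*C (v(C) = 3*C - 1 = -1 + 3*C)
R(Q, x) = 2
R(42, -7 + 4*v(-5)) - 17156 = 2 - 17156 = -17154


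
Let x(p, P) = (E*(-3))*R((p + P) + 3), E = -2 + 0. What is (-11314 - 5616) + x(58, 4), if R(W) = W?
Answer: -16540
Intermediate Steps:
E = -2
x(p, P) = 18 + 6*P + 6*p (x(p, P) = (-2*(-3))*((p + P) + 3) = 6*((P + p) + 3) = 6*(3 + P + p) = 18 + 6*P + 6*p)
(-11314 - 5616) + x(58, 4) = (-11314 - 5616) + (18 + 6*4 + 6*58) = -16930 + (18 + 24 + 348) = -16930 + 390 = -16540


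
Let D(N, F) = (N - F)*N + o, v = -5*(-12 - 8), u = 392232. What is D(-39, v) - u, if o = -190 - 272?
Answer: -387273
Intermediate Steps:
o = -462
v = 100 (v = -5*(-20) = 100)
D(N, F) = -462 + N*(N - F) (D(N, F) = (N - F)*N - 462 = N*(N - F) - 462 = -462 + N*(N - F))
D(-39, v) - u = (-462 + (-39)² - 1*100*(-39)) - 1*392232 = (-462 + 1521 + 3900) - 392232 = 4959 - 392232 = -387273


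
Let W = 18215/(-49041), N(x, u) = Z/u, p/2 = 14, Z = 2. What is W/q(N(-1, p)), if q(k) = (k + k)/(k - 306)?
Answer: 78014845/98082 ≈ 795.40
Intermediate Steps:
p = 28 (p = 2*14 = 28)
N(x, u) = 2/u
W = -18215/49041 (W = 18215*(-1/49041) = -18215/49041 ≈ -0.37142)
q(k) = 2*k/(-306 + k) (q(k) = (2*k)/(-306 + k) = 2*k/(-306 + k))
W/q(N(-1, p)) = -18215/(49041*(2*(2/28)/(-306 + 2/28))) = -18215/(49041*(2*(2*(1/28))/(-306 + 2*(1/28)))) = -18215/(49041*(2*(1/14)/(-306 + 1/14))) = -18215/(49041*(2*(1/14)/(-4283/14))) = -18215/(49041*(2*(1/14)*(-14/4283))) = -18215/(49041*(-2/4283)) = -18215/49041*(-4283/2) = 78014845/98082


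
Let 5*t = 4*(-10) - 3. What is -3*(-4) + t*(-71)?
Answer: 3113/5 ≈ 622.60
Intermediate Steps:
t = -43/5 (t = (4*(-10) - 3)/5 = (-40 - 3)/5 = (⅕)*(-43) = -43/5 ≈ -8.6000)
-3*(-4) + t*(-71) = -3*(-4) - 43/5*(-71) = 12 + 3053/5 = 3113/5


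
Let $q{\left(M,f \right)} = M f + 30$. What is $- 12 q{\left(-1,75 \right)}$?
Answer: $540$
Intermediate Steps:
$q{\left(M,f \right)} = 30 + M f$
$- 12 q{\left(-1,75 \right)} = - 12 \left(30 - 75\right) = \left(-12\right) \left(-45\right) = 540$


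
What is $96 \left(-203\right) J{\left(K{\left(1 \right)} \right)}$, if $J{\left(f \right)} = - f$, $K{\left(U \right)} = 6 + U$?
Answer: $136416$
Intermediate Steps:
$96 \left(-203\right) J{\left(K{\left(1 \right)} \right)} = 96 \left(-203\right) \left(- (6 + 1)\right) = - 19488 \left(\left(-1\right) 7\right) = \left(-19488\right) \left(-7\right) = 136416$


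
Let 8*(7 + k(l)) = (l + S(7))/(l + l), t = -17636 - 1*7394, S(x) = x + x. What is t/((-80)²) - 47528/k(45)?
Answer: 21888434957/3187840 ≈ 6866.2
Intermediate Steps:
S(x) = 2*x
t = -25030 (t = -17636 - 7394 = -25030)
k(l) = -7 + (14 + l)/(16*l) (k(l) = -7 + ((l + 2*7)/(l + l))/8 = -7 + ((l + 14)/((2*l)))/8 = -7 + ((14 + l)*(1/(2*l)))/8 = -7 + ((14 + l)/(2*l))/8 = -7 + (14 + l)/(16*l))
t/((-80)²) - 47528/k(45) = -25030/((-80)²) - 47528*720/(14 - 111*45) = -25030/6400 - 47528*720/(14 - 4995) = -25030*1/6400 - 47528/((1/16)*(1/45)*(-4981)) = -2503/640 - 47528/(-4981/720) = -2503/640 - 47528*(-720/4981) = -2503/640 + 34220160/4981 = 21888434957/3187840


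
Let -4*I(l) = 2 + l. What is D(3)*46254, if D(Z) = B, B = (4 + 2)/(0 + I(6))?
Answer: -138762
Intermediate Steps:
I(l) = -1/2 - l/4 (I(l) = -(2 + l)/4 = -1/2 - l/4)
B = -3 (B = (4 + 2)/(0 + (-1/2 - 1/4*6)) = 6/(0 + (-1/2 - 3/2)) = 6/(0 - 2) = 6/(-2) = 6*(-1/2) = -3)
D(Z) = -3
D(3)*46254 = -3*46254 = -138762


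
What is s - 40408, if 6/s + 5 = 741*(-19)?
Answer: -284553139/7042 ≈ -40408.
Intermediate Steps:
s = -3/7042 (s = 6/(-5 + 741*(-19)) = 6/(-5 - 14079) = 6/(-14084) = 6*(-1/14084) = -3/7042 ≈ -0.00042602)
s - 40408 = -3/7042 - 40408 = -284553139/7042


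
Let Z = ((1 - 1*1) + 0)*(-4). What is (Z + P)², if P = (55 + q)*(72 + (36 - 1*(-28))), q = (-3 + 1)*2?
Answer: 48108096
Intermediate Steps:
q = -4 (q = -2*2 = -4)
P = 6936 (P = (55 - 4)*(72 + (36 - 1*(-28))) = 51*(72 + (36 + 28)) = 51*(72 + 64) = 51*136 = 6936)
Z = 0 (Z = ((1 - 1) + 0)*(-4) = (0 + 0)*(-4) = 0*(-4) = 0)
(Z + P)² = (0 + 6936)² = 6936² = 48108096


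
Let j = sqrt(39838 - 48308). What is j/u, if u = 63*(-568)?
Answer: -11*I*sqrt(70)/35784 ≈ -0.0025719*I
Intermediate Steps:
j = 11*I*sqrt(70) (j = sqrt(-8470) = 11*I*sqrt(70) ≈ 92.033*I)
u = -35784
j/u = (11*I*sqrt(70))/(-35784) = (11*I*sqrt(70))*(-1/35784) = -11*I*sqrt(70)/35784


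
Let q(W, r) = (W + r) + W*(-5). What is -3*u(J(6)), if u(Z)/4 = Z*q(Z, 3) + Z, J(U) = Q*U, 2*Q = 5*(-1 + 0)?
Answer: 11520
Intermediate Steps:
Q = -5/2 (Q = (5*(-1 + 0))/2 = (5*(-1))/2 = (1/2)*(-5) = -5/2 ≈ -2.5000)
q(W, r) = r - 4*W (q(W, r) = (W + r) - 5*W = r - 4*W)
J(U) = -5*U/2
u(Z) = 4*Z + 4*Z*(3 - 4*Z) (u(Z) = 4*(Z*(3 - 4*Z) + Z) = 4*(Z + Z*(3 - 4*Z)) = 4*Z + 4*Z*(3 - 4*Z))
-3*u(J(6)) = -48*(-5/2*6)*(1 - (-5)*6/2) = -48*(-15)*(1 - 1*(-15)) = -48*(-15)*(1 + 15) = -48*(-15)*16 = -3*(-3840) = 11520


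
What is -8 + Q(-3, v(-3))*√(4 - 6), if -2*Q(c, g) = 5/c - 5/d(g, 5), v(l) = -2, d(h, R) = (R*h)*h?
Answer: -8 + 23*I*√2/24 ≈ -8.0 + 1.3553*I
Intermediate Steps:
d(h, R) = R*h²
Q(c, g) = 1/(2*g²) - 5/(2*c) (Q(c, g) = -(5/c - 5*1/(5*g²))/2 = -(5/c - 1/g²)/2 = -(-1/g² + 5/c)/2 = 1/(2*g²) - 5/(2*c))
-8 + Q(-3, v(-3))*√(4 - 6) = -8 + ((½)/(-2)² - 5/2/(-3))*√(4 - 6) = -8 + ((½)*(¼) - 5/2*(-⅓))*√(-2) = -8 + (⅛ + ⅚)*(I*√2) = -8 + 23*(I*√2)/24 = -8 + 23*I*√2/24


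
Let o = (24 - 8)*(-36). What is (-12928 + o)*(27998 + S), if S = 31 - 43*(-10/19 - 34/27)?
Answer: -194704250560/513 ≈ -3.7954e+8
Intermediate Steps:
o = -576 (o = 16*(-36) = -576)
S = 55291/513 (S = 31 - 43*(-10*1/19 - 34*1/27) = 31 - 43*(-10/19 - 34/27) = 31 - 43*(-916/513) = 31 + 39388/513 = 55291/513 ≈ 107.78)
(-12928 + o)*(27998 + S) = (-12928 - 576)*(27998 + 55291/513) = -13504*14418265/513 = -194704250560/513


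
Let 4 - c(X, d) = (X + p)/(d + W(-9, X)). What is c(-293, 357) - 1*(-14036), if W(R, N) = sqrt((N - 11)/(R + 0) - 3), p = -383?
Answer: 4025684637/286691 - 507*sqrt(277)/286691 ≈ 14042.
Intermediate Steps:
W(R, N) = sqrt(-3 + (-11 + N)/R) (W(R, N) = sqrt((-11 + N)/R - 3) = sqrt(-3 + (-11 + N)/R))
c(X, d) = 4 - (-383 + X)/(d + sqrt(-16/9 - X/9)) (c(X, d) = 4 - (X - 383)/(d + sqrt((-11 + X - 3*(-9))/(-9))) = 4 - (-383 + X)/(d + sqrt(-(-11 + X + 27)/9)) = 4 - (-383 + X)/(d + sqrt(-(16 + X)/9)) = 4 - (-383 + X)/(d + sqrt(-16/9 - X/9)))
c(-293, 357) - 1*(-14036) = (1149 - 3*(-293) + 4*sqrt(-16 - 1*(-293)) + 12*357)/(sqrt(-16 - 1*(-293)) + 3*357) - 1*(-14036) = (1149 + 879 + 4*sqrt(-16 + 293) + 4284)/(sqrt(-16 + 293) + 1071) + 14036 = (1149 + 879 + 4*sqrt(277) + 4284)/(sqrt(277) + 1071) + 14036 = (6312 + 4*sqrt(277))/(1071 + sqrt(277)) + 14036 = 14036 + (6312 + 4*sqrt(277))/(1071 + sqrt(277))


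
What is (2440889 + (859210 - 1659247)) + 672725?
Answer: 2313577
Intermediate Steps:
(2440889 + (859210 - 1659247)) + 672725 = (2440889 - 800037) + 672725 = 1640852 + 672725 = 2313577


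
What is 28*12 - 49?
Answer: 287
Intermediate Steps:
28*12 - 49 = 336 - 49 = 287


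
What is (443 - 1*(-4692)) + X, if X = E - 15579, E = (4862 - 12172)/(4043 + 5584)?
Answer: -100551698/9627 ≈ -10445.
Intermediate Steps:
E = -7310/9627 ≈ -0.75932
X = -149986343/9627 (X = -7310/9627 - 15579 = -149986343/9627 ≈ -15580.)
(443 - 1*(-4692)) + X = (443 - 1*(-4692)) - 149986343/9627 = (443 + 4692) - 149986343/9627 = 5135 - 149986343/9627 = -100551698/9627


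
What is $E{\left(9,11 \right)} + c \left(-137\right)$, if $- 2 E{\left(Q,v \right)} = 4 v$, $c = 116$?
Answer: $-15914$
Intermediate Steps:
$E{\left(Q,v \right)} = - 2 v$ ($E{\left(Q,v \right)} = - \frac{4 v}{2} = - 2 v$)
$E{\left(9,11 \right)} + c \left(-137\right) = \left(-2\right) 11 + 116 \left(-137\right) = -22 - 15892 = -15914$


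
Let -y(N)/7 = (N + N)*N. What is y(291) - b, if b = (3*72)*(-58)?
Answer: -1173006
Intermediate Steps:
y(N) = -14*N² (y(N) = -7*(N + N)*N = -7*2*N*N = -14*N²)
b = -12528 (b = 216*(-58) = -12528)
y(291) - b = -14*291² - 1*(-12528) = -14*84681 + 12528 = -1185534 + 12528 = -1173006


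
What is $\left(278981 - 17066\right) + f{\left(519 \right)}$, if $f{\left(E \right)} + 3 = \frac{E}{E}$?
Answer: $261913$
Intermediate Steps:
$f{\left(E \right)} = -2$ ($f{\left(E \right)} = -3 + \frac{E}{E} = -3 + 1 = -2$)
$\left(278981 - 17066\right) + f{\left(519 \right)} = \left(278981 - 17066\right) - 2 = 261915 - 2 = 261913$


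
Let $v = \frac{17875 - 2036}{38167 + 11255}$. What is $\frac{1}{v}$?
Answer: $\frac{49422}{15839} \approx 3.1203$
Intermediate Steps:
$v = \frac{15839}{49422} \approx 0.32048$
$\frac{1}{v} = \frac{1}{\frac{15839}{49422}} = \frac{49422}{15839}$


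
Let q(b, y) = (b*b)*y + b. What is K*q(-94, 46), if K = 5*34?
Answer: 69081540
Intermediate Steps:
q(b, y) = b + y*b² (q(b, y) = b²*y + b = y*b² + b = b + y*b²)
K = 170
K*q(-94, 46) = 170*(-94*(1 - 94*46)) = 170*(-94*(1 - 4324)) = 170*(-94*(-4323)) = 170*406362 = 69081540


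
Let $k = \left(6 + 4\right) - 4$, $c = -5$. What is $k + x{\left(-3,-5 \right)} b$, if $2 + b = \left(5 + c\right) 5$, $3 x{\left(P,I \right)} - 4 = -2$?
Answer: $\frac{14}{3} \approx 4.6667$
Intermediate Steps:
$x{\left(P,I \right)} = \frac{2}{3}$ ($x{\left(P,I \right)} = \frac{4}{3} + \frac{1}{3} \left(-2\right) = \frac{4}{3} - \frac{2}{3} = \frac{2}{3}$)
$k = 6$ ($k = 10 - 4 = 6$)
$b = -2$ ($b = -2 + \left(5 - 5\right) 5 = -2 + 0 \cdot 5 = -2 + 0 = -2$)
$k + x{\left(-3,-5 \right)} b = 6 + \frac{2}{3} \left(-2\right) = 6 - \frac{4}{3} = \frac{14}{3}$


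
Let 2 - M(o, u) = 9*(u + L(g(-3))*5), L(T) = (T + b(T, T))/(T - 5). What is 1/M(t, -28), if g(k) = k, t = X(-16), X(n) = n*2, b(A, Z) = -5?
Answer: 1/209 ≈ 0.0047847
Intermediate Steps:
X(n) = 2*n
t = -32 (t = 2*(-16) = -32)
L(T) = 1 (L(T) = (T - 5)/(T - 5) = (-5 + T)/(-5 + T) = 1)
M(o, u) = -43 - 9*u (M(o, u) = 2 - 9*(u + 1*5) = 2 - 9*(u + 5) = 2 - 9*(5 + u) = 2 - (45 + 9*u) = 2 + (-45 - 9*u) = -43 - 9*u)
1/M(t, -28) = 1/(-43 - 9*(-28)) = 1/(-43 + 252) = 1/209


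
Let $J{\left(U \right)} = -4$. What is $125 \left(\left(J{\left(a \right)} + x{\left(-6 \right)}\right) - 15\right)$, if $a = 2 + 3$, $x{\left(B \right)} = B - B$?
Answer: $-2375$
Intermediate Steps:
$x{\left(B \right)} = 0$
$a = 5$
$125 \left(\left(J{\left(a \right)} + x{\left(-6 \right)}\right) - 15\right) = 125 \left(\left(-4 + 0\right) - 15\right) = 125 \left(-4 - 15\right) = 125 \left(-19\right) = -2375$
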